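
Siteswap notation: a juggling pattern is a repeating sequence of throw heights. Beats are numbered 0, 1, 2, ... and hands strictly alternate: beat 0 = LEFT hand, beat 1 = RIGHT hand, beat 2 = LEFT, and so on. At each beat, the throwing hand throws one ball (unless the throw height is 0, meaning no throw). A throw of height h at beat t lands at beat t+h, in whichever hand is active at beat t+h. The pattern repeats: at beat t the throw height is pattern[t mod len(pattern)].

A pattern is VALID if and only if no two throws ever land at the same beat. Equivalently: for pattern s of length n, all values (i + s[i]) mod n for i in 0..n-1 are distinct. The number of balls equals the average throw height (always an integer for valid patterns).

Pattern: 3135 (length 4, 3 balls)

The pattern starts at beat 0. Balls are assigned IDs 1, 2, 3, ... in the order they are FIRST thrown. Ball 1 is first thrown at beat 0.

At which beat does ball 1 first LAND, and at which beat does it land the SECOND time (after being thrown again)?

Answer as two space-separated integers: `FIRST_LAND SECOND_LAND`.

Beat 0 (L): throw ball1 h=3 -> lands@3:R; in-air after throw: [b1@3:R]
Beat 1 (R): throw ball2 h=1 -> lands@2:L; in-air after throw: [b2@2:L b1@3:R]
Beat 2 (L): throw ball2 h=3 -> lands@5:R; in-air after throw: [b1@3:R b2@5:R]
Beat 3 (R): throw ball1 h=5 -> lands@8:L; in-air after throw: [b2@5:R b1@8:L]
Beat 4 (L): throw ball3 h=3 -> lands@7:R; in-air after throw: [b2@5:R b3@7:R b1@8:L]
Beat 5 (R): throw ball2 h=1 -> lands@6:L; in-air after throw: [b2@6:L b3@7:R b1@8:L]
Beat 6 (L): throw ball2 h=3 -> lands@9:R; in-air after throw: [b3@7:R b1@8:L b2@9:R]
Beat 7 (R): throw ball3 h=5 -> lands@12:L; in-air after throw: [b1@8:L b2@9:R b3@12:L]
Beat 8 (L): throw ball1 h=3 -> lands@11:R; in-air after throw: [b2@9:R b1@11:R b3@12:L]
Ball 1: thrown@0 h=3 -> first land @3; rethrown@3 h=5 -> second land @8

Answer: 3 8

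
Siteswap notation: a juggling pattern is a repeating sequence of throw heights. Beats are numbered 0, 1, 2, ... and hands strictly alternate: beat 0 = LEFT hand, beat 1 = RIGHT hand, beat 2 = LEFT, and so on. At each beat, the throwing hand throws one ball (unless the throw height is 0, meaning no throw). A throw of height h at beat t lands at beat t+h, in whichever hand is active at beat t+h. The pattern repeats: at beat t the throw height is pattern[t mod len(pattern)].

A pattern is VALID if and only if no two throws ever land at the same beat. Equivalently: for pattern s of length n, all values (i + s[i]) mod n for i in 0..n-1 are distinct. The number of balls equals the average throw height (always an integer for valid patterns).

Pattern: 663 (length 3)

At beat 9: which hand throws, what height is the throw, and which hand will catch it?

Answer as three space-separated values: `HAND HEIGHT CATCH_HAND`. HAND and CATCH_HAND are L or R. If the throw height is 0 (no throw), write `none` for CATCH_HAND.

Beat 9: 9 mod 2 = 1, so hand = R
Throw height = pattern[9 mod 3] = pattern[0] = 6
Lands at beat 9+6=15, 15 mod 2 = 1, so catch hand = R

Answer: R 6 R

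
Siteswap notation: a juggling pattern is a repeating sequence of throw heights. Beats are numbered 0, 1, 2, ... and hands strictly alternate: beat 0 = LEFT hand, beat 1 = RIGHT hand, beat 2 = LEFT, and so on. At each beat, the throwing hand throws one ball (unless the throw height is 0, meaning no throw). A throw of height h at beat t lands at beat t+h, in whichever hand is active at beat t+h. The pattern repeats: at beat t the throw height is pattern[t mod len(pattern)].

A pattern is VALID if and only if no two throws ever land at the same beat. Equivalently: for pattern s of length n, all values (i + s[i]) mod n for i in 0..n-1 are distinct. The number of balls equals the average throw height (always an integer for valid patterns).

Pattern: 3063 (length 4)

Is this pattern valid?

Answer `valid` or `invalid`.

i=0: (i + s[i]) mod n = (0 + 3) mod 4 = 3
i=1: (i + s[i]) mod n = (1 + 0) mod 4 = 1
i=2: (i + s[i]) mod n = (2 + 6) mod 4 = 0
i=3: (i + s[i]) mod n = (3 + 3) mod 4 = 2
Residues: [3, 1, 0, 2], distinct: True

Answer: valid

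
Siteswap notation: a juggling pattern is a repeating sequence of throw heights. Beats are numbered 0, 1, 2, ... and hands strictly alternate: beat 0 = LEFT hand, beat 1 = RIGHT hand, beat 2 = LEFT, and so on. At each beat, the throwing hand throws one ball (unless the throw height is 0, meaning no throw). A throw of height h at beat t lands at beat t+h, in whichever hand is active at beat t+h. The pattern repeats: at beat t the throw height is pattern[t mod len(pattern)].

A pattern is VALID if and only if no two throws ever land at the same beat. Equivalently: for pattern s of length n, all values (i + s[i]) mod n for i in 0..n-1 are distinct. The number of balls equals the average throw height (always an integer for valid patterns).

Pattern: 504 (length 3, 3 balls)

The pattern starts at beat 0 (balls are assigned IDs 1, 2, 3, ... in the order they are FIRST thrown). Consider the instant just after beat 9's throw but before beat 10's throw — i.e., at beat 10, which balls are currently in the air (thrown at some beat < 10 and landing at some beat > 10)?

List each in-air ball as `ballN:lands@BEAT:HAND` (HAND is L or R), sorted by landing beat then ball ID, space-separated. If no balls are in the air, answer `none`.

Beat 0 (L): throw ball1 h=5 -> lands@5:R; in-air after throw: [b1@5:R]
Beat 2 (L): throw ball2 h=4 -> lands@6:L; in-air after throw: [b1@5:R b2@6:L]
Beat 3 (R): throw ball3 h=5 -> lands@8:L; in-air after throw: [b1@5:R b2@6:L b3@8:L]
Beat 5 (R): throw ball1 h=4 -> lands@9:R; in-air after throw: [b2@6:L b3@8:L b1@9:R]
Beat 6 (L): throw ball2 h=5 -> lands@11:R; in-air after throw: [b3@8:L b1@9:R b2@11:R]
Beat 8 (L): throw ball3 h=4 -> lands@12:L; in-air after throw: [b1@9:R b2@11:R b3@12:L]
Beat 9 (R): throw ball1 h=5 -> lands@14:L; in-air after throw: [b2@11:R b3@12:L b1@14:L]

Answer: ball2:lands@11:R ball3:lands@12:L ball1:lands@14:L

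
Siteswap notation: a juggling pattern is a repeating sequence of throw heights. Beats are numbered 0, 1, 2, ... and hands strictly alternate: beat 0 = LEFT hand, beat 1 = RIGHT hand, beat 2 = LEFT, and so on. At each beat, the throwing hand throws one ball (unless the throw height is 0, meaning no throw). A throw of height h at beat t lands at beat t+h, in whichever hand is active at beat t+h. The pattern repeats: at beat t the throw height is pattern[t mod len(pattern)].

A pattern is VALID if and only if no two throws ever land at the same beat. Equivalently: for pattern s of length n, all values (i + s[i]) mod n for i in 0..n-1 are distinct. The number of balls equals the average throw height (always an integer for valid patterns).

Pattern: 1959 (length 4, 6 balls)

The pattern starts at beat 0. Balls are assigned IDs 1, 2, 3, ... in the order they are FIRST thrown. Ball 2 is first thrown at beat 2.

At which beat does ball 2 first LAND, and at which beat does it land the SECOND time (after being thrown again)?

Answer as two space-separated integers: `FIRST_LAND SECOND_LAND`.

Beat 0 (L): throw ball1 h=1 -> lands@1:R; in-air after throw: [b1@1:R]
Beat 1 (R): throw ball1 h=9 -> lands@10:L; in-air after throw: [b1@10:L]
Beat 2 (L): throw ball2 h=5 -> lands@7:R; in-air after throw: [b2@7:R b1@10:L]
Beat 3 (R): throw ball3 h=9 -> lands@12:L; in-air after throw: [b2@7:R b1@10:L b3@12:L]
Beat 4 (L): throw ball4 h=1 -> lands@5:R; in-air after throw: [b4@5:R b2@7:R b1@10:L b3@12:L]
Beat 5 (R): throw ball4 h=9 -> lands@14:L; in-air after throw: [b2@7:R b1@10:L b3@12:L b4@14:L]
Beat 6 (L): throw ball5 h=5 -> lands@11:R; in-air after throw: [b2@7:R b1@10:L b5@11:R b3@12:L b4@14:L]
Beat 7 (R): throw ball2 h=9 -> lands@16:L; in-air after throw: [b1@10:L b5@11:R b3@12:L b4@14:L b2@16:L]
Beat 8 (L): throw ball6 h=1 -> lands@9:R; in-air after throw: [b6@9:R b1@10:L b5@11:R b3@12:L b4@14:L b2@16:L]
Beat 9 (R): throw ball6 h=9 -> lands@18:L; in-air after throw: [b1@10:L b5@11:R b3@12:L b4@14:L b2@16:L b6@18:L]
Beat 10 (L): throw ball1 h=5 -> lands@15:R; in-air after throw: [b5@11:R b3@12:L b4@14:L b1@15:R b2@16:L b6@18:L]
Beat 11 (R): throw ball5 h=9 -> lands@20:L; in-air after throw: [b3@12:L b4@14:L b1@15:R b2@16:L b6@18:L b5@20:L]
Beat 12 (L): throw ball3 h=1 -> lands@13:R; in-air after throw: [b3@13:R b4@14:L b1@15:R b2@16:L b6@18:L b5@20:L]
Beat 13 (R): throw ball3 h=9 -> lands@22:L; in-air after throw: [b4@14:L b1@15:R b2@16:L b6@18:L b5@20:L b3@22:L]
Beat 14 (L): throw ball4 h=5 -> lands@19:R; in-air after throw: [b1@15:R b2@16:L b6@18:L b4@19:R b5@20:L b3@22:L]
Beat 15 (R): throw ball1 h=9 -> lands@24:L; in-air after throw: [b2@16:L b6@18:L b4@19:R b5@20:L b3@22:L b1@24:L]
Beat 16 (L): throw ball2 h=1 -> lands@17:R; in-air after throw: [b2@17:R b6@18:L b4@19:R b5@20:L b3@22:L b1@24:L]
Ball 2: thrown@2 h=5 -> first land @7; rethrown@7 h=9 -> second land @16

Answer: 7 16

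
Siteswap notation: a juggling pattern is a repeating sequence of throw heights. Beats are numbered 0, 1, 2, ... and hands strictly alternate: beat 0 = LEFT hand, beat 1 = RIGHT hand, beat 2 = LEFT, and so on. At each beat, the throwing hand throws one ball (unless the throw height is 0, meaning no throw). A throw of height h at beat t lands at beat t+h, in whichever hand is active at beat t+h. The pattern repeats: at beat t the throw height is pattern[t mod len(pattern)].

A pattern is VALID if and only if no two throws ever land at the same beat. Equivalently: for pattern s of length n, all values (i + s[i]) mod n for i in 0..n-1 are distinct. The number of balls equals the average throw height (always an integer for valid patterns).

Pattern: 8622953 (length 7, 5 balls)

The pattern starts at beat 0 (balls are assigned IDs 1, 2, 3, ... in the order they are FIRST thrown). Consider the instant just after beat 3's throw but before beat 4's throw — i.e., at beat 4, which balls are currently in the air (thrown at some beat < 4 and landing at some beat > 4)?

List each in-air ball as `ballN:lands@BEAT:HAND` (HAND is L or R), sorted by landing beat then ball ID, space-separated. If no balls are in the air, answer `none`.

Beat 0 (L): throw ball1 h=8 -> lands@8:L; in-air after throw: [b1@8:L]
Beat 1 (R): throw ball2 h=6 -> lands@7:R; in-air after throw: [b2@7:R b1@8:L]
Beat 2 (L): throw ball3 h=2 -> lands@4:L; in-air after throw: [b3@4:L b2@7:R b1@8:L]
Beat 3 (R): throw ball4 h=2 -> lands@5:R; in-air after throw: [b3@4:L b4@5:R b2@7:R b1@8:L]
Beat 4 (L): throw ball3 h=9 -> lands@13:R; in-air after throw: [b4@5:R b2@7:R b1@8:L b3@13:R]

Answer: ball4:lands@5:R ball2:lands@7:R ball1:lands@8:L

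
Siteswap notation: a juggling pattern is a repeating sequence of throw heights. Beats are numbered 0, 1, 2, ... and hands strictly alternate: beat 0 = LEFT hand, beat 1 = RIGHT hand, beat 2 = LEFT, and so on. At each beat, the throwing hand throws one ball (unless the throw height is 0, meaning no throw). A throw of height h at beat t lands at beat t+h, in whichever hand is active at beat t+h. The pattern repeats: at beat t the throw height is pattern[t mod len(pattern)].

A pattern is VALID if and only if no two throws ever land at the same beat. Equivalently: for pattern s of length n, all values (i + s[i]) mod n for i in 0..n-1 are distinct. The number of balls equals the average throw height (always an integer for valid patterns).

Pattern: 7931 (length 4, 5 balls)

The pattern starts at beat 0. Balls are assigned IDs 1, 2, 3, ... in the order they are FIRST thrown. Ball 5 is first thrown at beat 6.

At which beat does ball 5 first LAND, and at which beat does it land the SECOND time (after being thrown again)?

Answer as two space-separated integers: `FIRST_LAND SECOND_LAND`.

Beat 0 (L): throw ball1 h=7 -> lands@7:R; in-air after throw: [b1@7:R]
Beat 1 (R): throw ball2 h=9 -> lands@10:L; in-air after throw: [b1@7:R b2@10:L]
Beat 2 (L): throw ball3 h=3 -> lands@5:R; in-air after throw: [b3@5:R b1@7:R b2@10:L]
Beat 3 (R): throw ball4 h=1 -> lands@4:L; in-air after throw: [b4@4:L b3@5:R b1@7:R b2@10:L]
Beat 4 (L): throw ball4 h=7 -> lands@11:R; in-air after throw: [b3@5:R b1@7:R b2@10:L b4@11:R]
Beat 5 (R): throw ball3 h=9 -> lands@14:L; in-air after throw: [b1@7:R b2@10:L b4@11:R b3@14:L]
Beat 6 (L): throw ball5 h=3 -> lands@9:R; in-air after throw: [b1@7:R b5@9:R b2@10:L b4@11:R b3@14:L]
Beat 7 (R): throw ball1 h=1 -> lands@8:L; in-air after throw: [b1@8:L b5@9:R b2@10:L b4@11:R b3@14:L]
Beat 8 (L): throw ball1 h=7 -> lands@15:R; in-air after throw: [b5@9:R b2@10:L b4@11:R b3@14:L b1@15:R]
Beat 9 (R): throw ball5 h=9 -> lands@18:L; in-air after throw: [b2@10:L b4@11:R b3@14:L b1@15:R b5@18:L]
Beat 10 (L): throw ball2 h=3 -> lands@13:R; in-air after throw: [b4@11:R b2@13:R b3@14:L b1@15:R b5@18:L]
Beat 11 (R): throw ball4 h=1 -> lands@12:L; in-air after throw: [b4@12:L b2@13:R b3@14:L b1@15:R b5@18:L]
Beat 12 (L): throw ball4 h=7 -> lands@19:R; in-air after throw: [b2@13:R b3@14:L b1@15:R b5@18:L b4@19:R]
Ball 5: thrown@6 h=3 -> first land @9; rethrown@9 h=9 -> second land @18

Answer: 9 18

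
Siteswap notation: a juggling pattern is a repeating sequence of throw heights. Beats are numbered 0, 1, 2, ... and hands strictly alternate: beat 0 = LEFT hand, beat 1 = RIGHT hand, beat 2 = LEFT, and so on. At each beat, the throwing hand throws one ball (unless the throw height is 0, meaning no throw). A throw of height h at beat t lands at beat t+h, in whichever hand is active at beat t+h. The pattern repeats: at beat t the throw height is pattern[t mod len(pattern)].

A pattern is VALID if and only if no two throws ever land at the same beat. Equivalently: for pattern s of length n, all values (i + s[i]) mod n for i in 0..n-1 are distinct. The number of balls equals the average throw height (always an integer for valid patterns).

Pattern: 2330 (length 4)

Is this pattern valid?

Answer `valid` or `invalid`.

i=0: (i + s[i]) mod n = (0 + 2) mod 4 = 2
i=1: (i + s[i]) mod n = (1 + 3) mod 4 = 0
i=2: (i + s[i]) mod n = (2 + 3) mod 4 = 1
i=3: (i + s[i]) mod n = (3 + 0) mod 4 = 3
Residues: [2, 0, 1, 3], distinct: True

Answer: valid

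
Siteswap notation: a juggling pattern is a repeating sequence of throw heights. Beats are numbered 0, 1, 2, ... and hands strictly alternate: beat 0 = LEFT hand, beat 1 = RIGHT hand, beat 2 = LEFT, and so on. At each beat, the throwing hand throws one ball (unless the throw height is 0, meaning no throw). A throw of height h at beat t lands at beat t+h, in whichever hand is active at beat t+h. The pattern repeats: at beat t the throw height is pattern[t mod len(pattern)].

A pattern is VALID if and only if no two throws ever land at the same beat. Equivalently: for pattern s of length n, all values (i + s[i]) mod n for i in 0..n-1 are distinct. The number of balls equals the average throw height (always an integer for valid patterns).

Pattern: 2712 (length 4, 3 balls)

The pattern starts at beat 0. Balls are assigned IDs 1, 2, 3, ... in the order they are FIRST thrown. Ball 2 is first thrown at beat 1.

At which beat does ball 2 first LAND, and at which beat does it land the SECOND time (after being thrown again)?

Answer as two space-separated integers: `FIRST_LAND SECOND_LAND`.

Beat 0 (L): throw ball1 h=2 -> lands@2:L; in-air after throw: [b1@2:L]
Beat 1 (R): throw ball2 h=7 -> lands@8:L; in-air after throw: [b1@2:L b2@8:L]
Beat 2 (L): throw ball1 h=1 -> lands@3:R; in-air after throw: [b1@3:R b2@8:L]
Beat 3 (R): throw ball1 h=2 -> lands@5:R; in-air after throw: [b1@5:R b2@8:L]
Beat 4 (L): throw ball3 h=2 -> lands@6:L; in-air after throw: [b1@5:R b3@6:L b2@8:L]
Beat 5 (R): throw ball1 h=7 -> lands@12:L; in-air after throw: [b3@6:L b2@8:L b1@12:L]
Beat 6 (L): throw ball3 h=1 -> lands@7:R; in-air after throw: [b3@7:R b2@8:L b1@12:L]
Beat 7 (R): throw ball3 h=2 -> lands@9:R; in-air after throw: [b2@8:L b3@9:R b1@12:L]
Beat 8 (L): throw ball2 h=2 -> lands@10:L; in-air after throw: [b3@9:R b2@10:L b1@12:L]
Beat 9 (R): throw ball3 h=7 -> lands@16:L; in-air after throw: [b2@10:L b1@12:L b3@16:L]
Beat 10 (L): throw ball2 h=1 -> lands@11:R; in-air after throw: [b2@11:R b1@12:L b3@16:L]
Ball 2: thrown@1 h=7 -> first land @8; rethrown@8 h=2 -> second land @10

Answer: 8 10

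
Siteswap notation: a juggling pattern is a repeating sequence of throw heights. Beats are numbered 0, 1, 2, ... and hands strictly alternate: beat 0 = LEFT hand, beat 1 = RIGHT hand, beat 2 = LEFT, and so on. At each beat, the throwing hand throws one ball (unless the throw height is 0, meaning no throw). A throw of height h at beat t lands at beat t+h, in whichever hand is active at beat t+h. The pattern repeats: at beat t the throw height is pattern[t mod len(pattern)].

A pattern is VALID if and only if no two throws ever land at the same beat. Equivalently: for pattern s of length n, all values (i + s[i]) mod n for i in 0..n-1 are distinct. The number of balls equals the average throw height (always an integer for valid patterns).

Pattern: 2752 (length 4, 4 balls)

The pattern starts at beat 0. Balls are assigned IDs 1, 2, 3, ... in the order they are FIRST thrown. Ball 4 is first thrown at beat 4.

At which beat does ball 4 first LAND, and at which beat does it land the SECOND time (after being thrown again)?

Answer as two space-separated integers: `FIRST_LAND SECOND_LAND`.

Beat 0 (L): throw ball1 h=2 -> lands@2:L; in-air after throw: [b1@2:L]
Beat 1 (R): throw ball2 h=7 -> lands@8:L; in-air after throw: [b1@2:L b2@8:L]
Beat 2 (L): throw ball1 h=5 -> lands@7:R; in-air after throw: [b1@7:R b2@8:L]
Beat 3 (R): throw ball3 h=2 -> lands@5:R; in-air after throw: [b3@5:R b1@7:R b2@8:L]
Beat 4 (L): throw ball4 h=2 -> lands@6:L; in-air after throw: [b3@5:R b4@6:L b1@7:R b2@8:L]
Beat 5 (R): throw ball3 h=7 -> lands@12:L; in-air after throw: [b4@6:L b1@7:R b2@8:L b3@12:L]
Beat 6 (L): throw ball4 h=5 -> lands@11:R; in-air after throw: [b1@7:R b2@8:L b4@11:R b3@12:L]
Beat 7 (R): throw ball1 h=2 -> lands@9:R; in-air after throw: [b2@8:L b1@9:R b4@11:R b3@12:L]
Beat 8 (L): throw ball2 h=2 -> lands@10:L; in-air after throw: [b1@9:R b2@10:L b4@11:R b3@12:L]
Beat 9 (R): throw ball1 h=7 -> lands@16:L; in-air after throw: [b2@10:L b4@11:R b3@12:L b1@16:L]
Beat 10 (L): throw ball2 h=5 -> lands@15:R; in-air after throw: [b4@11:R b3@12:L b2@15:R b1@16:L]
Beat 11 (R): throw ball4 h=2 -> lands@13:R; in-air after throw: [b3@12:L b4@13:R b2@15:R b1@16:L]
Ball 4: thrown@4 h=2 -> first land @6; rethrown@6 h=5 -> second land @11

Answer: 6 11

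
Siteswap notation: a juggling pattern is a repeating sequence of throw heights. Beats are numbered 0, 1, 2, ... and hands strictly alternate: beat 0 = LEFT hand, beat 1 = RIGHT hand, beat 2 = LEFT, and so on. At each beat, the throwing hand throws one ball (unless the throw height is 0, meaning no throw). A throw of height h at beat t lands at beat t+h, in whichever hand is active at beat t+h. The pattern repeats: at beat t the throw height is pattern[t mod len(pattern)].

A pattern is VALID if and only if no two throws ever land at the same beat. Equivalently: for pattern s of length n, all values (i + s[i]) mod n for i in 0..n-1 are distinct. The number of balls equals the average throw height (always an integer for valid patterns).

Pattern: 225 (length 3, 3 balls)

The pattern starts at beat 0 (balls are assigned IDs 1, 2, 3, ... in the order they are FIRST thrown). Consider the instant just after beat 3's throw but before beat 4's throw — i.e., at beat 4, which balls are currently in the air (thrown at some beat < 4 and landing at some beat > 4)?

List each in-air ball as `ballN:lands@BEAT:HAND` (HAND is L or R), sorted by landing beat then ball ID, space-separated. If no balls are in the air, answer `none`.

Answer: ball2:lands@5:R ball1:lands@7:R

Derivation:
Beat 0 (L): throw ball1 h=2 -> lands@2:L; in-air after throw: [b1@2:L]
Beat 1 (R): throw ball2 h=2 -> lands@3:R; in-air after throw: [b1@2:L b2@3:R]
Beat 2 (L): throw ball1 h=5 -> lands@7:R; in-air after throw: [b2@3:R b1@7:R]
Beat 3 (R): throw ball2 h=2 -> lands@5:R; in-air after throw: [b2@5:R b1@7:R]
Beat 4 (L): throw ball3 h=2 -> lands@6:L; in-air after throw: [b2@5:R b3@6:L b1@7:R]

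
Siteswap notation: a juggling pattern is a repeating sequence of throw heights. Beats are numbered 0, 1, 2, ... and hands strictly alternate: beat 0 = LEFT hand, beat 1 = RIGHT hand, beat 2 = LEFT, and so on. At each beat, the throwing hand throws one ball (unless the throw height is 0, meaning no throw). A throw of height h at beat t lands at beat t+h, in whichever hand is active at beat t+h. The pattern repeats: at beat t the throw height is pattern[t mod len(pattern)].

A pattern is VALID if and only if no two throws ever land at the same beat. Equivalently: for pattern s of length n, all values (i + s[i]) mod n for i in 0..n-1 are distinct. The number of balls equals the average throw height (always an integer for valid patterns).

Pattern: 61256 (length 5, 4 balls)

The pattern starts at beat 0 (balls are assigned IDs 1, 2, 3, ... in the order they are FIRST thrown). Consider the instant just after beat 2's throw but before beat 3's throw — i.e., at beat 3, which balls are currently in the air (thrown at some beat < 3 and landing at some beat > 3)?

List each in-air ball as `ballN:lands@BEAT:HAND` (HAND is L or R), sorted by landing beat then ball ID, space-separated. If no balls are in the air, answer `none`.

Beat 0 (L): throw ball1 h=6 -> lands@6:L; in-air after throw: [b1@6:L]
Beat 1 (R): throw ball2 h=1 -> lands@2:L; in-air after throw: [b2@2:L b1@6:L]
Beat 2 (L): throw ball2 h=2 -> lands@4:L; in-air after throw: [b2@4:L b1@6:L]
Beat 3 (R): throw ball3 h=5 -> lands@8:L; in-air after throw: [b2@4:L b1@6:L b3@8:L]

Answer: ball2:lands@4:L ball1:lands@6:L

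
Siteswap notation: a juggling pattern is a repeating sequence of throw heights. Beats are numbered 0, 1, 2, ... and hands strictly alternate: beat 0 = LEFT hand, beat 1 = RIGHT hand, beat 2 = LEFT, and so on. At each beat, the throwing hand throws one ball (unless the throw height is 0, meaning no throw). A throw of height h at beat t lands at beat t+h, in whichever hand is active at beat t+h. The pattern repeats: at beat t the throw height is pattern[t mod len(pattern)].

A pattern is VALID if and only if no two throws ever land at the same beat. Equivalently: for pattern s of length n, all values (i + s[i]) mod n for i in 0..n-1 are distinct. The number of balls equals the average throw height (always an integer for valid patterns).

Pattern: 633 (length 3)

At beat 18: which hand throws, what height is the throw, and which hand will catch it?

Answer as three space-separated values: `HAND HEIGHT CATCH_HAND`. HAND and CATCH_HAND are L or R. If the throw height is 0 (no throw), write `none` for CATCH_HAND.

Beat 18: 18 mod 2 = 0, so hand = L
Throw height = pattern[18 mod 3] = pattern[0] = 6
Lands at beat 18+6=24, 24 mod 2 = 0, so catch hand = L

Answer: L 6 L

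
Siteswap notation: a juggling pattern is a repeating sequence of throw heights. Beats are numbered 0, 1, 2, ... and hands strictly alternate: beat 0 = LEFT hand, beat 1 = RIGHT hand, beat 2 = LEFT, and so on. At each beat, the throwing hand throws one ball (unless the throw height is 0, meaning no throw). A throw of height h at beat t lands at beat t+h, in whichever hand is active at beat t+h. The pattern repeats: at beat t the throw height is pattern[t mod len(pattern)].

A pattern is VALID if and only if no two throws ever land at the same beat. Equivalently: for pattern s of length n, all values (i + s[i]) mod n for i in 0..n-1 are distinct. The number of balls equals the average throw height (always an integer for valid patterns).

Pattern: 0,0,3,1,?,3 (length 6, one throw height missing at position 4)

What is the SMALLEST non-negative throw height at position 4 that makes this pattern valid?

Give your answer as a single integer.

i=0: (0 + 0) mod 6 = 0
i=1: (1 + 0) mod 6 = 1
i=2: (2 + 3) mod 6 = 5
i=3: (3 + 1) mod 6 = 4
i=4: s[i]=? (unknown)
i=5: (5 + 3) mod 6 = 2
Known residues: [0, 1, 2, 4, 5]; need a permutation of 0..5, so missing residue r = 3
Need (4 + s) mod 6 = 3; smallest s = (3 - 4) mod 6 = 5

Answer: 5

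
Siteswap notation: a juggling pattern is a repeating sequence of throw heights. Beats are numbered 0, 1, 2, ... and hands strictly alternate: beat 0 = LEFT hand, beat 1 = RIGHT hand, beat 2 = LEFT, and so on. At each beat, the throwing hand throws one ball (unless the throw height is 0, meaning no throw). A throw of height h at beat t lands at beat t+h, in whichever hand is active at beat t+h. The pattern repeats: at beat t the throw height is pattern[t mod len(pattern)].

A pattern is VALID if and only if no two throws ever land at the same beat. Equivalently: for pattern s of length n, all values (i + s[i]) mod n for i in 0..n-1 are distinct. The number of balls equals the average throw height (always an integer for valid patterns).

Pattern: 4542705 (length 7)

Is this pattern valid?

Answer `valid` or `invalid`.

Answer: invalid

Derivation:
i=0: (i + s[i]) mod n = (0 + 4) mod 7 = 4
i=1: (i + s[i]) mod n = (1 + 5) mod 7 = 6
i=2: (i + s[i]) mod n = (2 + 4) mod 7 = 6
i=3: (i + s[i]) mod n = (3 + 2) mod 7 = 5
i=4: (i + s[i]) mod n = (4 + 7) mod 7 = 4
i=5: (i + s[i]) mod n = (5 + 0) mod 7 = 5
i=6: (i + s[i]) mod n = (6 + 5) mod 7 = 4
Residues: [4, 6, 6, 5, 4, 5, 4], distinct: False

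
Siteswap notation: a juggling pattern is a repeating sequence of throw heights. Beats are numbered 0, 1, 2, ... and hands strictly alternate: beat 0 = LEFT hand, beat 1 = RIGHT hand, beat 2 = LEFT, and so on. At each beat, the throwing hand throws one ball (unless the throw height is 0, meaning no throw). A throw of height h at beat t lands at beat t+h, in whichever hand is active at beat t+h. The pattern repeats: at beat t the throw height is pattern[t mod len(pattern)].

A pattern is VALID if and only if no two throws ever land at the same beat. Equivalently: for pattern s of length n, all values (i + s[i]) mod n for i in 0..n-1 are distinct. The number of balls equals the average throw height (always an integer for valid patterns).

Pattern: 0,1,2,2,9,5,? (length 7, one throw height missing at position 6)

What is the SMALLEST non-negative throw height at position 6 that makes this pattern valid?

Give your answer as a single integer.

i=0: (0 + 0) mod 7 = 0
i=1: (1 + 1) mod 7 = 2
i=2: (2 + 2) mod 7 = 4
i=3: (3 + 2) mod 7 = 5
i=4: (4 + 9) mod 7 = 6
i=5: (5 + 5) mod 7 = 3
i=6: s[i]=? (unknown)
Known residues: [0, 2, 3, 4, 5, 6]; need a permutation of 0..6, so missing residue r = 1
Need (6 + s) mod 7 = 1; smallest s = (1 - 6) mod 7 = 2

Answer: 2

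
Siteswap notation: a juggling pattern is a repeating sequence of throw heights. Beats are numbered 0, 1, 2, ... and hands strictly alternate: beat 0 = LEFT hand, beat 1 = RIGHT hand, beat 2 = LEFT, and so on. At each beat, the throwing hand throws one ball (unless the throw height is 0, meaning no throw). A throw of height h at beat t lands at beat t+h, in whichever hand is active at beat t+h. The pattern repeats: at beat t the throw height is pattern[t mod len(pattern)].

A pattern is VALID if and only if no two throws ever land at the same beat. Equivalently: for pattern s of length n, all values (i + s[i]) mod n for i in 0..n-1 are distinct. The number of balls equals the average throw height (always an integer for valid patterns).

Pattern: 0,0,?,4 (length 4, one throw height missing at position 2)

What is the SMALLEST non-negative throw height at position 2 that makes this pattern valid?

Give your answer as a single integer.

i=0: (0 + 0) mod 4 = 0
i=1: (1 + 0) mod 4 = 1
i=2: s[i]=? (unknown)
i=3: (3 + 4) mod 4 = 3
Known residues: [0, 1, 3]; need a permutation of 0..3, so missing residue r = 2
Need (2 + s) mod 4 = 2; smallest s = (2 - 2) mod 4 = 0

Answer: 0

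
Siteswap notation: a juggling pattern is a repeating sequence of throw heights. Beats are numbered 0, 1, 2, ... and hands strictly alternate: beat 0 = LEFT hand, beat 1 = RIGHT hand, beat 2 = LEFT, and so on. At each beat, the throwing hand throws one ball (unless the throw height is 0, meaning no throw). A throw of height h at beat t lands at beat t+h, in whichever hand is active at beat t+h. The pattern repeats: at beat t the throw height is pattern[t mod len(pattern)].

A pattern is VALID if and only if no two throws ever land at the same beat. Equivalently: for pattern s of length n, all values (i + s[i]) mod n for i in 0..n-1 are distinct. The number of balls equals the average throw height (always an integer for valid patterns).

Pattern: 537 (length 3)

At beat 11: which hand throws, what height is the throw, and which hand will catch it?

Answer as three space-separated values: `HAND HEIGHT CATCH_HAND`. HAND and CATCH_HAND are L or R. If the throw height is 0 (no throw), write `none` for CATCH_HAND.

Beat 11: 11 mod 2 = 1, so hand = R
Throw height = pattern[11 mod 3] = pattern[2] = 7
Lands at beat 11+7=18, 18 mod 2 = 0, so catch hand = L

Answer: R 7 L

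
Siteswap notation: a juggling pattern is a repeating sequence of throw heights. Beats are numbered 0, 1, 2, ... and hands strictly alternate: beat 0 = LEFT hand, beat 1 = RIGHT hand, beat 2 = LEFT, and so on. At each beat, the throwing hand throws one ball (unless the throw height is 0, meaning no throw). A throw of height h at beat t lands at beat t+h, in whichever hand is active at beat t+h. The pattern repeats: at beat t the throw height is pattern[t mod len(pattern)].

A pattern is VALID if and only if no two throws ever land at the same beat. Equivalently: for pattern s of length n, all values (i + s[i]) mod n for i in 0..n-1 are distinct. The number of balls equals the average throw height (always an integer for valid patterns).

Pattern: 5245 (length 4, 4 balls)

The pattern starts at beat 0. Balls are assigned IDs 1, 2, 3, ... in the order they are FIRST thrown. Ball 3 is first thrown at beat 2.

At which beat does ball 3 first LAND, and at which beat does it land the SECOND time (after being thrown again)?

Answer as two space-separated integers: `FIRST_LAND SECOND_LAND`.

Answer: 6 10

Derivation:
Beat 0 (L): throw ball1 h=5 -> lands@5:R; in-air after throw: [b1@5:R]
Beat 1 (R): throw ball2 h=2 -> lands@3:R; in-air after throw: [b2@3:R b1@5:R]
Beat 2 (L): throw ball3 h=4 -> lands@6:L; in-air after throw: [b2@3:R b1@5:R b3@6:L]
Beat 3 (R): throw ball2 h=5 -> lands@8:L; in-air after throw: [b1@5:R b3@6:L b2@8:L]
Beat 4 (L): throw ball4 h=5 -> lands@9:R; in-air after throw: [b1@5:R b3@6:L b2@8:L b4@9:R]
Beat 5 (R): throw ball1 h=2 -> lands@7:R; in-air after throw: [b3@6:L b1@7:R b2@8:L b4@9:R]
Beat 6 (L): throw ball3 h=4 -> lands@10:L; in-air after throw: [b1@7:R b2@8:L b4@9:R b3@10:L]
Beat 7 (R): throw ball1 h=5 -> lands@12:L; in-air after throw: [b2@8:L b4@9:R b3@10:L b1@12:L]
Beat 8 (L): throw ball2 h=5 -> lands@13:R; in-air after throw: [b4@9:R b3@10:L b1@12:L b2@13:R]
Beat 9 (R): throw ball4 h=2 -> lands@11:R; in-air after throw: [b3@10:L b4@11:R b1@12:L b2@13:R]
Beat 10 (L): throw ball3 h=4 -> lands@14:L; in-air after throw: [b4@11:R b1@12:L b2@13:R b3@14:L]
Ball 3: thrown@2 h=4 -> first land @6; rethrown@6 h=4 -> second land @10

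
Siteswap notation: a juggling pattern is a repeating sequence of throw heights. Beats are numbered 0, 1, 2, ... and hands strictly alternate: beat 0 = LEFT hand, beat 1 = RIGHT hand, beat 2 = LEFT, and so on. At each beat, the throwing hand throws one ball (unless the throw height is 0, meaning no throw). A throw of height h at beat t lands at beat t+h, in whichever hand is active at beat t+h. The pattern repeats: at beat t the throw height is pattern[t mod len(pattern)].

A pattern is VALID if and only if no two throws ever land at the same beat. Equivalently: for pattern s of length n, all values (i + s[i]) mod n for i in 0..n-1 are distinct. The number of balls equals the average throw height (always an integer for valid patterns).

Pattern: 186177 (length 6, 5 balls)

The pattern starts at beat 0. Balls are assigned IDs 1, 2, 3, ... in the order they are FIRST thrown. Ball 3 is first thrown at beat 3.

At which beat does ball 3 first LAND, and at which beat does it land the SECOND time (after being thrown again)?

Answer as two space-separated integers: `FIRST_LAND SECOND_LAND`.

Beat 0 (L): throw ball1 h=1 -> lands@1:R; in-air after throw: [b1@1:R]
Beat 1 (R): throw ball1 h=8 -> lands@9:R; in-air after throw: [b1@9:R]
Beat 2 (L): throw ball2 h=6 -> lands@8:L; in-air after throw: [b2@8:L b1@9:R]
Beat 3 (R): throw ball3 h=1 -> lands@4:L; in-air after throw: [b3@4:L b2@8:L b1@9:R]
Beat 4 (L): throw ball3 h=7 -> lands@11:R; in-air after throw: [b2@8:L b1@9:R b3@11:R]
Beat 5 (R): throw ball4 h=7 -> lands@12:L; in-air after throw: [b2@8:L b1@9:R b3@11:R b4@12:L]
Beat 6 (L): throw ball5 h=1 -> lands@7:R; in-air after throw: [b5@7:R b2@8:L b1@9:R b3@11:R b4@12:L]
Beat 7 (R): throw ball5 h=8 -> lands@15:R; in-air after throw: [b2@8:L b1@9:R b3@11:R b4@12:L b5@15:R]
Beat 8 (L): throw ball2 h=6 -> lands@14:L; in-air after throw: [b1@9:R b3@11:R b4@12:L b2@14:L b5@15:R]
Beat 9 (R): throw ball1 h=1 -> lands@10:L; in-air after throw: [b1@10:L b3@11:R b4@12:L b2@14:L b5@15:R]
Beat 10 (L): throw ball1 h=7 -> lands@17:R; in-air after throw: [b3@11:R b4@12:L b2@14:L b5@15:R b1@17:R]
Beat 11 (R): throw ball3 h=7 -> lands@18:L; in-air after throw: [b4@12:L b2@14:L b5@15:R b1@17:R b3@18:L]
Ball 3: thrown@3 h=1 -> first land @4; rethrown@4 h=7 -> second land @11

Answer: 4 11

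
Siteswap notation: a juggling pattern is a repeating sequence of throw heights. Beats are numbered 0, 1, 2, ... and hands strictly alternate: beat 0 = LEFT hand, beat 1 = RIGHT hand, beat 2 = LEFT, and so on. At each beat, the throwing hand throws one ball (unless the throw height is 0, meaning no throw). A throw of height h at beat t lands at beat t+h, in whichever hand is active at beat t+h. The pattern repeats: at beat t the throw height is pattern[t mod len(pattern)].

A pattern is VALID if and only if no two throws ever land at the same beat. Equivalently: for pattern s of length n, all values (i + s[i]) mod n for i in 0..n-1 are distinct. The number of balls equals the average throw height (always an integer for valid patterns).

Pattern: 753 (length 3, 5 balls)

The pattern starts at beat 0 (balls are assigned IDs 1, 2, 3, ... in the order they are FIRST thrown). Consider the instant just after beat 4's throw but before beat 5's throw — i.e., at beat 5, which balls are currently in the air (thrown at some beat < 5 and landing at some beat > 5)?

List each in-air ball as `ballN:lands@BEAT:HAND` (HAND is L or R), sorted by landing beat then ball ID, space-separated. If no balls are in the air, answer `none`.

Beat 0 (L): throw ball1 h=7 -> lands@7:R; in-air after throw: [b1@7:R]
Beat 1 (R): throw ball2 h=5 -> lands@6:L; in-air after throw: [b2@6:L b1@7:R]
Beat 2 (L): throw ball3 h=3 -> lands@5:R; in-air after throw: [b3@5:R b2@6:L b1@7:R]
Beat 3 (R): throw ball4 h=7 -> lands@10:L; in-air after throw: [b3@5:R b2@6:L b1@7:R b4@10:L]
Beat 4 (L): throw ball5 h=5 -> lands@9:R; in-air after throw: [b3@5:R b2@6:L b1@7:R b5@9:R b4@10:L]
Beat 5 (R): throw ball3 h=3 -> lands@8:L; in-air after throw: [b2@6:L b1@7:R b3@8:L b5@9:R b4@10:L]

Answer: ball2:lands@6:L ball1:lands@7:R ball5:lands@9:R ball4:lands@10:L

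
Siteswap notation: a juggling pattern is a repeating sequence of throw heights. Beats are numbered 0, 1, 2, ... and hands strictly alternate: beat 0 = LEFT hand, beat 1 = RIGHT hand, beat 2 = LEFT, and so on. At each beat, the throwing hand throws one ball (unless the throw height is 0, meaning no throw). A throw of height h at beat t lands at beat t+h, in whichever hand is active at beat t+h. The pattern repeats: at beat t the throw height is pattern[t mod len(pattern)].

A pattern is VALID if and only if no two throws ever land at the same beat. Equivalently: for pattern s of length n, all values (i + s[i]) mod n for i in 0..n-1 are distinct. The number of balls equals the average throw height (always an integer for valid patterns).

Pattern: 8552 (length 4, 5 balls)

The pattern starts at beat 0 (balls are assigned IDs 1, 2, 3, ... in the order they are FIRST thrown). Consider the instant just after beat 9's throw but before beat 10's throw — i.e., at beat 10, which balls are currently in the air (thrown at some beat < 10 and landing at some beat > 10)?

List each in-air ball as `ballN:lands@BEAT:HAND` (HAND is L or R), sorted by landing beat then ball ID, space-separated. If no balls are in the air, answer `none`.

Beat 0 (L): throw ball1 h=8 -> lands@8:L; in-air after throw: [b1@8:L]
Beat 1 (R): throw ball2 h=5 -> lands@6:L; in-air after throw: [b2@6:L b1@8:L]
Beat 2 (L): throw ball3 h=5 -> lands@7:R; in-air after throw: [b2@6:L b3@7:R b1@8:L]
Beat 3 (R): throw ball4 h=2 -> lands@5:R; in-air after throw: [b4@5:R b2@6:L b3@7:R b1@8:L]
Beat 4 (L): throw ball5 h=8 -> lands@12:L; in-air after throw: [b4@5:R b2@6:L b3@7:R b1@8:L b5@12:L]
Beat 5 (R): throw ball4 h=5 -> lands@10:L; in-air after throw: [b2@6:L b3@7:R b1@8:L b4@10:L b5@12:L]
Beat 6 (L): throw ball2 h=5 -> lands@11:R; in-air after throw: [b3@7:R b1@8:L b4@10:L b2@11:R b5@12:L]
Beat 7 (R): throw ball3 h=2 -> lands@9:R; in-air after throw: [b1@8:L b3@9:R b4@10:L b2@11:R b5@12:L]
Beat 8 (L): throw ball1 h=8 -> lands@16:L; in-air after throw: [b3@9:R b4@10:L b2@11:R b5@12:L b1@16:L]
Beat 9 (R): throw ball3 h=5 -> lands@14:L; in-air after throw: [b4@10:L b2@11:R b5@12:L b3@14:L b1@16:L]
Beat 10 (L): throw ball4 h=5 -> lands@15:R; in-air after throw: [b2@11:R b5@12:L b3@14:L b4@15:R b1@16:L]

Answer: ball2:lands@11:R ball5:lands@12:L ball3:lands@14:L ball1:lands@16:L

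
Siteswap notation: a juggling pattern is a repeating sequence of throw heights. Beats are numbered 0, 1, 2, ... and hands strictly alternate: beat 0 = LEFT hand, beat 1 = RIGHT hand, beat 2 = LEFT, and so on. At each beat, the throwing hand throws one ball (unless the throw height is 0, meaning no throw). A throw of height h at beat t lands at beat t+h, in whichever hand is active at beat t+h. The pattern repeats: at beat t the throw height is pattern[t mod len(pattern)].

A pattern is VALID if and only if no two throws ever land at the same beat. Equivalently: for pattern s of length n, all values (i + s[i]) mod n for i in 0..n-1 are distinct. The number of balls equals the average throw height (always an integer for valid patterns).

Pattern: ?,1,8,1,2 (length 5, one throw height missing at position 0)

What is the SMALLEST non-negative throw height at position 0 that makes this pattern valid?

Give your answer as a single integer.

i=0: s[i]=? (unknown)
i=1: (1 + 1) mod 5 = 2
i=2: (2 + 8) mod 5 = 0
i=3: (3 + 1) mod 5 = 4
i=4: (4 + 2) mod 5 = 1
Known residues: [0, 1, 2, 4]; need a permutation of 0..4, so missing residue r = 3
Need (0 + s) mod 5 = 3; smallest s = (3 - 0) mod 5 = 3

Answer: 3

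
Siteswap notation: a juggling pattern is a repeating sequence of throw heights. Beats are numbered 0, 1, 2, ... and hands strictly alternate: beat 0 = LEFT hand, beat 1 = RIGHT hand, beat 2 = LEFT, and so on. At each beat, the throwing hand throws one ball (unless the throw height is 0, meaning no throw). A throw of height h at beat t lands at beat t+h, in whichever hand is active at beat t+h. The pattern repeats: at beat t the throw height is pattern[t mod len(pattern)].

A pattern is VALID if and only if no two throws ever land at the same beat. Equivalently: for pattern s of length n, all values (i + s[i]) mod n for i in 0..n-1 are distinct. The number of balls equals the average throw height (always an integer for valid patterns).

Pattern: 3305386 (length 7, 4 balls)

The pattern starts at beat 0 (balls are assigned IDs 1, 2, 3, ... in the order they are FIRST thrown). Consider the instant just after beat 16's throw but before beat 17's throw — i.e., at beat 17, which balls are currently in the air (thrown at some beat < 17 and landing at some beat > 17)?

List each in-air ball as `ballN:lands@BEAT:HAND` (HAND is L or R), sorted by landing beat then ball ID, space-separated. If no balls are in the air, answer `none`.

Answer: ball2:lands@18:L ball3:lands@19:R ball4:lands@20:L

Derivation:
Beat 0 (L): throw ball1 h=3 -> lands@3:R; in-air after throw: [b1@3:R]
Beat 1 (R): throw ball2 h=3 -> lands@4:L; in-air after throw: [b1@3:R b2@4:L]
Beat 3 (R): throw ball1 h=5 -> lands@8:L; in-air after throw: [b2@4:L b1@8:L]
Beat 4 (L): throw ball2 h=3 -> lands@7:R; in-air after throw: [b2@7:R b1@8:L]
Beat 5 (R): throw ball3 h=8 -> lands@13:R; in-air after throw: [b2@7:R b1@8:L b3@13:R]
Beat 6 (L): throw ball4 h=6 -> lands@12:L; in-air after throw: [b2@7:R b1@8:L b4@12:L b3@13:R]
Beat 7 (R): throw ball2 h=3 -> lands@10:L; in-air after throw: [b1@8:L b2@10:L b4@12:L b3@13:R]
Beat 8 (L): throw ball1 h=3 -> lands@11:R; in-air after throw: [b2@10:L b1@11:R b4@12:L b3@13:R]
Beat 10 (L): throw ball2 h=5 -> lands@15:R; in-air after throw: [b1@11:R b4@12:L b3@13:R b2@15:R]
Beat 11 (R): throw ball1 h=3 -> lands@14:L; in-air after throw: [b4@12:L b3@13:R b1@14:L b2@15:R]
Beat 12 (L): throw ball4 h=8 -> lands@20:L; in-air after throw: [b3@13:R b1@14:L b2@15:R b4@20:L]
Beat 13 (R): throw ball3 h=6 -> lands@19:R; in-air after throw: [b1@14:L b2@15:R b3@19:R b4@20:L]
Beat 14 (L): throw ball1 h=3 -> lands@17:R; in-air after throw: [b2@15:R b1@17:R b3@19:R b4@20:L]
Beat 15 (R): throw ball2 h=3 -> lands@18:L; in-air after throw: [b1@17:R b2@18:L b3@19:R b4@20:L]
Beat 17 (R): throw ball1 h=5 -> lands@22:L; in-air after throw: [b2@18:L b3@19:R b4@20:L b1@22:L]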